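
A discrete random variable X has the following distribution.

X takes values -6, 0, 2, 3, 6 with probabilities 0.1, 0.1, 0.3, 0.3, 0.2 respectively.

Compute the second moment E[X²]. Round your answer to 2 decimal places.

14.70

E[X²] = (-6)²(0.1) + (0)²(0.1) + (2)²(0.3) + (3)²(0.3) + (6)²(0.2) = 14.7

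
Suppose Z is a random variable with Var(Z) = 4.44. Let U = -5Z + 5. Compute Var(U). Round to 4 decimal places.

Var(-5Z + 5) = (-5)²·Var(Z) = 25·4.44 = 111

111.0000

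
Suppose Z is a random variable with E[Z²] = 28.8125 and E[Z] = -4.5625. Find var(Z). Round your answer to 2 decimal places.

var(Z) = 28.8125 − (-4.5625)² = 7.99609375

8.00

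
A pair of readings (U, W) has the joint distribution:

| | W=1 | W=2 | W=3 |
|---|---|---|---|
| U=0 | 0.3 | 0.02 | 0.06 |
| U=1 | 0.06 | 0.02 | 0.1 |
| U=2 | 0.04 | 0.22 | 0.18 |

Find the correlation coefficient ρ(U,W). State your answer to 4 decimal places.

E[U] = 1.06,  E[W] = 1.94
E[UW] = 2.44
cov(U,W) = E[UW] − E[U]E[W] = 2.44 − (1.06)(1.94) = 0.3836
V(U) = 0.8164,  V(W) = 0.7364
ρ = 0.3836 / √(0.8164·0.7364) ≈ 0.4947

0.4947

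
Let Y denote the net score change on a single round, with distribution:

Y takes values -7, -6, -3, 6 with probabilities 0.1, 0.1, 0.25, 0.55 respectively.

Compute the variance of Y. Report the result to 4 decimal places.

28.9875

E[Y] = (-7)(0.1) + (-6)(0.1) + (-3)(0.25) + (6)(0.55) = 1.25
E[Y²] = (-7)²(0.1) + (-6)²(0.1) + (-3)²(0.25) + (6)²(0.55) = 30.55
var(Y) = E[Y²] − (E[Y])² = 30.55 − (1.25)² = 28.9875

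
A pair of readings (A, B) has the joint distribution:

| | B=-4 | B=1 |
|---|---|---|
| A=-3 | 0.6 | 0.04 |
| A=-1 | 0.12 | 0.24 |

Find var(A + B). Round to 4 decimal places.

8.7456

E[A] = -2.28,  E[B] = -2.6,  E[AB] = 7.32
var(A) = 6.12 − (-2.28)² = 0.9216;  var(B) = 11.8 − (-2.6)² = 5.04
Cov(A,B) = 7.32 − (-2.28)(-2.6) = 1.392
var(A + B) = (1)²·0.9216 + (1)²·5.04 + 2·(1)·(1)·1.392 = 8.7456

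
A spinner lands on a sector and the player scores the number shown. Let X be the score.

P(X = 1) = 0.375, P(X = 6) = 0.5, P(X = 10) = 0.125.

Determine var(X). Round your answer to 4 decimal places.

E[X] = (1)(0.375) + (6)(0.5) + (10)(0.125) = 4.625
E[X²] = (1)²(0.375) + (6)²(0.5) + (10)²(0.125) = 30.875
var(X) = E[X²] − (E[X])² = 30.875 − (4.625)² = 9.484375

9.4844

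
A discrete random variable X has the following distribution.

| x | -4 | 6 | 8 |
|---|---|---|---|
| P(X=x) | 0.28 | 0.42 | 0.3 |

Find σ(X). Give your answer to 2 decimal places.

4.94

E[X] = (-4)(0.28) + (6)(0.42) + (8)(0.3) = 3.8
E[X²] = (-4)²(0.28) + (6)²(0.42) + (8)²(0.3) = 38.8
var(X) = E[X²] − (E[X])² = 38.8 − (3.8)² = 24.36
σ(X) = √24.36 ≈ 4.94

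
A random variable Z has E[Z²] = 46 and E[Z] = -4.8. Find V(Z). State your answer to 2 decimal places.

22.96

V(Z) = 46 − (-4.8)² = 22.96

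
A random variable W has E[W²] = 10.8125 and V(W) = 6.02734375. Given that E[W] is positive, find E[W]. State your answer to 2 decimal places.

(E[W])² = E[W²] − V(W) = 10.8125 − 6.02734375 = 4.78515625
E[W] = √4.78515625 = 2.1875

2.19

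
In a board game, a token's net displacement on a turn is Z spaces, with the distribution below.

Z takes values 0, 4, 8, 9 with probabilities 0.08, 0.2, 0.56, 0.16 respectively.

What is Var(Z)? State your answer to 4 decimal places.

E[Z] = (0)(0.08) + (4)(0.2) + (8)(0.56) + (9)(0.16) = 6.72
E[Z²] = (0)²(0.08) + (4)²(0.2) + (8)²(0.56) + (9)²(0.16) = 52
Var(Z) = E[Z²] − (E[Z])² = 52 − (6.72)² = 6.8416

6.8416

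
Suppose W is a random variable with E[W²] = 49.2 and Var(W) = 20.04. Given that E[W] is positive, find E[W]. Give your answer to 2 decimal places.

5.40

(E[W])² = E[W²] − Var(W) = 49.2 − 20.04 = 29.16
E[W] = √29.16 = 5.4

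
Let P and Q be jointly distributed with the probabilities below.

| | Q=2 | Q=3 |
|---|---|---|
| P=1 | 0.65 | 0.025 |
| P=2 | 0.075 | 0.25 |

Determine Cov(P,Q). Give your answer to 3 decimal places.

0.161

E[P] = 1.325,  E[Q] = 2.275
E[PQ] = 3.175
Cov(P,Q) = E[PQ] − E[P]E[Q] = 3.175 − (1.325)(2.275) = 0.160625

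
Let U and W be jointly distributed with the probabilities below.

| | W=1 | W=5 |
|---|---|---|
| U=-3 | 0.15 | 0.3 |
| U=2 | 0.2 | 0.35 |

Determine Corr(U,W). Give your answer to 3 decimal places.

-0.032

E[U] = -0.25,  E[W] = 3.6
E[UW] = -1.05
Cov(U,W) = E[UW] − E[U]E[W] = -1.05 − (-0.25)(3.6) = -0.15
Var(U) = 6.1875,  Var(W) = 3.64
ρ = -0.15 / √(6.1875·3.64) ≈ -0.032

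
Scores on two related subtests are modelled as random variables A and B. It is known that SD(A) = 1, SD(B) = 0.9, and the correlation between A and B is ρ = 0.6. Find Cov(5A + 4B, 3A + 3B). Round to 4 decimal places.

39.3000

V(A) = (1)² = 1;  V(B) = (0.9)² = 0.81
Cov(A,B) = ρ·SD(A)·SD(B) = 0.6·1·0.9 = 0.54
Cov(5A + 4B, 3A + 3B) = (5)(3)V(A) + (4)(3)V(B) + [(5)(3) + (4)(3)]Cov(A,B)
= 15·1 + 12·0.81 + 27·0.54 = 39.3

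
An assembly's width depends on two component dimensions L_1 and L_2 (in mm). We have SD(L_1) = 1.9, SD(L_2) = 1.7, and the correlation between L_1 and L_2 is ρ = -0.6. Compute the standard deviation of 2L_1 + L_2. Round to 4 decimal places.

3.0948

var(L_1) = (1.9)² = 3.61;  var(L_2) = (1.7)² = 2.89
cov(L_1,L_2) = ρ·SD(L_1)·SD(L_2) = -0.6·1.9·1.7 = -1.938
var(2L_1 + L_2) = (2)²·var(L_1) + (1)²·var(L_2) + 2·(2)·(1)·cov(L_1,L_2)
= 4·3.61 + 1·2.89 + 4·-1.938 = 9.578
SD(2L_1 + L_2) = √9.578 ≈ 3.0948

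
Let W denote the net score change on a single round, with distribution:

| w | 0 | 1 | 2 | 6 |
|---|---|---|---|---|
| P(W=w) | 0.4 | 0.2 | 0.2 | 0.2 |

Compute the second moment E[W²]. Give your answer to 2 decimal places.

8.20

E[W²] = (0)²(0.4) + (1)²(0.2) + (2)²(0.2) + (6)²(0.2) = 8.2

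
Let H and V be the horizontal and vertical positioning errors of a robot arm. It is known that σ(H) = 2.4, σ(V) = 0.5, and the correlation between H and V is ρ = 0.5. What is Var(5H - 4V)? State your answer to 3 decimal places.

Var(H) = (2.4)² = 5.76;  Var(V) = (0.5)² = 0.25
Cov(H,V) = ρ·σ(H)·σ(V) = 0.5·2.4·0.5 = 0.6
Var(5H - 4V) = (5)²·Var(H) + (-4)²·Var(V) + 2·(5)·(-4)·Cov(H,V)
= 25·5.76 + 16·0.25 + -40·0.6 = 124

124.000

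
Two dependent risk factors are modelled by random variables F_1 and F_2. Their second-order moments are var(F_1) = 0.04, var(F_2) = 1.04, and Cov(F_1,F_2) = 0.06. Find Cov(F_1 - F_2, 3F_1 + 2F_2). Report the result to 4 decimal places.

Cov(F_1 - F_2, 3F_1 + 2F_2) = (1)(3)var(F_1) + (-1)(2)var(F_2) + [(1)(2) + (-1)(3)]Cov(F_1,F_2)
= 3·0.04 + -2·1.04 + -1·0.06 = -2.02

-2.0200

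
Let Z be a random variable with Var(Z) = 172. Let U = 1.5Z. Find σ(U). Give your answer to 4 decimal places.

19.6723

Var(1.5Z) = (1.5)²·172 = 387
σ(U) = √387 ≈ 19.6723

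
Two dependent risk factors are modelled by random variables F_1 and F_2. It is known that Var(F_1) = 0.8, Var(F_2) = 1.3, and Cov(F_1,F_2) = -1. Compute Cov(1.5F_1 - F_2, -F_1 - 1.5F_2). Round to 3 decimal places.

Cov(1.5F_1 - F_2, -F_1 - 1.5F_2) = (1.5)(-1)Var(F_1) + (-1)(-1.5)Var(F_2) + [(1.5)(-1.5) + (-1)(-1)]Cov(F_1,F_2)
= -1.5·0.8 + 1.5·1.3 + -1.25·-1 = 2

2.000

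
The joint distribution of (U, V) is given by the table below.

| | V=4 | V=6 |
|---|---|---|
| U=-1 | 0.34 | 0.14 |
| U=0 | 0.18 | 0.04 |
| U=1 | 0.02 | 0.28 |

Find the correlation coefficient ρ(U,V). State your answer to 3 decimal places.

E[U] = -0.18,  E[V] = 4.92
E[UV] = -0.44
Cov(U,V) = E[UV] − E[U]E[V] = -0.44 − (-0.18)(4.92) = 0.4456
Var(U) = 0.7476,  Var(V) = 0.9936
ρ = 0.4456 / √(0.7476·0.9936) ≈ 0.517

0.517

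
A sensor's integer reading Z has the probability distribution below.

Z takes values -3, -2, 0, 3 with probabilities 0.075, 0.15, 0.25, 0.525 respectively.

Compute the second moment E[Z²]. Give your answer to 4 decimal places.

6.0000

E[Z²] = (-3)²(0.075) + (-2)²(0.15) + (0)²(0.25) + (3)²(0.525) = 6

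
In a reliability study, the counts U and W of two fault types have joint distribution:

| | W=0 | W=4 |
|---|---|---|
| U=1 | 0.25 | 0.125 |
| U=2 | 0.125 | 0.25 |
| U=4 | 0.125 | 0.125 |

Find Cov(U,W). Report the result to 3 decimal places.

E[U] = 2.125,  E[W] = 2
E[UW] = 4.5
Cov(U,W) = E[UW] − E[U]E[W] = 4.5 − (2.125)(2) = 0.25

0.250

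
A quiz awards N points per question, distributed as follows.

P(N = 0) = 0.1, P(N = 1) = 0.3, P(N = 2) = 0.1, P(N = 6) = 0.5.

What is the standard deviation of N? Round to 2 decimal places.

E[N] = (0)(0.1) + (1)(0.3) + (2)(0.1) + (6)(0.5) = 3.5
E[N²] = (0)²(0.1) + (1)²(0.3) + (2)²(0.1) + (6)²(0.5) = 18.7
V(N) = E[N²] − (E[N])² = 18.7 − (3.5)² = 6.45
σ(N) = √6.45 ≈ 2.54

2.54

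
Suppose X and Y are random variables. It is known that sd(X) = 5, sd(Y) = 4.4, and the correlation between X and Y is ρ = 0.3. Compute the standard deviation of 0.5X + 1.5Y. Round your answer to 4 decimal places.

Var(X) = (5)² = 25;  Var(Y) = (4.4)² = 19.36
Cov(X,Y) = ρ·sd(X)·sd(Y) = 0.3·5·4.4 = 6.6
Var(0.5X + 1.5Y) = (0.5)²·Var(X) + (1.5)²·Var(Y) + 2·(0.5)·(1.5)·Cov(X,Y)
= 0.25·25 + 2.25·19.36 + 1.5·6.6 = 59.71
sd(0.5X + 1.5Y) = √59.71 ≈ 7.7272

7.7272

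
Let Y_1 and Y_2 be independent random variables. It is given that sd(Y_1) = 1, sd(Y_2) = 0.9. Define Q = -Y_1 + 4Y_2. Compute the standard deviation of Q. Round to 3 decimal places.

V(Y_1) = 1, V(Y_2) = 0.81
By independence, V(Q) = (-1)²V(Y_1) + (4)²V(Y_2)
= (-1)²·1 + (4)²·0.81 = 13.96
sd(Q) = √13.96 ≈ 3.736

3.736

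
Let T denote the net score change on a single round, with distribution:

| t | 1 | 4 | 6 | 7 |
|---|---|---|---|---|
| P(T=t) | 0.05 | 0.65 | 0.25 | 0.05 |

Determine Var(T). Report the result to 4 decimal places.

1.6500

E[T] = (1)(0.05) + (4)(0.65) + (6)(0.25) + (7)(0.05) = 4.5
E[T²] = (1)²(0.05) + (4)²(0.65) + (6)²(0.25) + (7)²(0.05) = 21.9
Var(T) = E[T²] − (E[T])² = 21.9 − (4.5)² = 1.65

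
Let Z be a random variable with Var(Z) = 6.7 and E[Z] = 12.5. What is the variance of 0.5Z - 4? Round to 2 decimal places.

1.68

Var(0.5Z - 4) = (0.5)²·Var(Z) = 0.25·6.7 = 1.675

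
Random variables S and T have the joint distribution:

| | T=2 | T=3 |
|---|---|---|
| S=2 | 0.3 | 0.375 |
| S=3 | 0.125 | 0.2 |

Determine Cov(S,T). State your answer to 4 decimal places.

0.0131

E[S] = 2.325,  E[T] = 2.575
E[ST] = 6
Cov(S,T) = E[ST] − E[S]E[T] = 6 − (2.325)(2.575) = 0.013125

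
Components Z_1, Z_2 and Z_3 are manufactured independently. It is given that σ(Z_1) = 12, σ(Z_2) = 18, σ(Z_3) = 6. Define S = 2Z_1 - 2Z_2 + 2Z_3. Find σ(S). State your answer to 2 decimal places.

Var(Z_1) = 144, Var(Z_2) = 324, Var(Z_3) = 36
By independence, Var(S) = (2)²Var(Z_1) + (-2)²Var(Z_2) + (2)²Var(Z_3)
= (2)²·144 + (-2)²·324 + (2)²·36 = 2016
σ(S) = √2016 ≈ 44.90

44.90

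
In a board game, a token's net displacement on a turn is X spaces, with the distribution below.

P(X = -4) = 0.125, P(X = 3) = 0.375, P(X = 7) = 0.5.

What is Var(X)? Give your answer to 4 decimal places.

E[X] = (-4)(0.125) + (3)(0.375) + (7)(0.5) = 4.125
E[X²] = (-4)²(0.125) + (3)²(0.375) + (7)²(0.5) = 29.875
Var(X) = E[X²] − (E[X])² = 29.875 − (4.125)² = 12.859375

12.8594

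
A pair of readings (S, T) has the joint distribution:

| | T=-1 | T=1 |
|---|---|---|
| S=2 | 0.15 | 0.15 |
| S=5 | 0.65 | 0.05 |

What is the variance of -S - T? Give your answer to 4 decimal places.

E[S] = 4.1,  E[T] = -0.6,  E[ST] = -3
Var(S) = 18.7 − (4.1)² = 1.89;  Var(T) = 1 − (-0.6)² = 0.64
Cov(S,T) = -3 − (4.1)(-0.6) = -0.54
Var(-S - T) = (-1)²·1.89 + (-1)²·0.64 + 2·(-1)·(-1)·-0.54 = 1.45

1.4500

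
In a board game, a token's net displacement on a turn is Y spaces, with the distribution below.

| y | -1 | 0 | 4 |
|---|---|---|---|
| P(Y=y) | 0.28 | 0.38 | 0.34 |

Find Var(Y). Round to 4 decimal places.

4.5536

E[Y] = (-1)(0.28) + (0)(0.38) + (4)(0.34) = 1.08
E[Y²] = (-1)²(0.28) + (0)²(0.38) + (4)²(0.34) = 5.72
Var(Y) = E[Y²] − (E[Y])² = 5.72 − (1.08)² = 4.5536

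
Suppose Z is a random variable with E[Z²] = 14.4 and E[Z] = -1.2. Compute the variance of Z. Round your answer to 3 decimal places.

12.960

Var(Z) = 14.4 − (-1.2)² = 12.96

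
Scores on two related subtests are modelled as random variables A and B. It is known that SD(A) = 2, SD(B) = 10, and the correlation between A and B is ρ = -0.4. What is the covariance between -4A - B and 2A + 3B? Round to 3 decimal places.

-220.000

Var(A) = (2)² = 4;  Var(B) = (10)² = 100
Cov(A,B) = ρ·SD(A)·SD(B) = -0.4·2·10 = -8
Cov(-4A - B, 2A + 3B) = (-4)(2)Var(A) + (-1)(3)Var(B) + [(-4)(3) + (-1)(2)]Cov(A,B)
= -8·4 + -3·100 + -14·-8 = -220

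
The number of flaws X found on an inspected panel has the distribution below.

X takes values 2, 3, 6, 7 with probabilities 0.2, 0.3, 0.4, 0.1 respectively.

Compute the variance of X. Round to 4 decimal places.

3.4400

E[X] = (2)(0.2) + (3)(0.3) + (6)(0.4) + (7)(0.1) = 4.4
E[X²] = (2)²(0.2) + (3)²(0.3) + (6)²(0.4) + (7)²(0.1) = 22.8
Var(X) = E[X²] − (E[X])² = 22.8 − (4.4)² = 3.44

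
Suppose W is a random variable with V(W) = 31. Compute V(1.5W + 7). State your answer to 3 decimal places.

69.750

V(1.5W + 7) = (1.5)²·V(W) = 2.25·31 = 69.75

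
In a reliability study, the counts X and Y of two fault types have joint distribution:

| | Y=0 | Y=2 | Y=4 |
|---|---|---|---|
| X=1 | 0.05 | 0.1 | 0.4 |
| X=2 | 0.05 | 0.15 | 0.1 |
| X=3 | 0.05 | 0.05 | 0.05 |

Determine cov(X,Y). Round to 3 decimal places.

E[X] = 1.6,  E[Y] = 2.8
E[XY] = 4.1
cov(X,Y) = E[XY] − E[X]E[Y] = 4.1 − (1.6)(2.8) = -0.38

-0.380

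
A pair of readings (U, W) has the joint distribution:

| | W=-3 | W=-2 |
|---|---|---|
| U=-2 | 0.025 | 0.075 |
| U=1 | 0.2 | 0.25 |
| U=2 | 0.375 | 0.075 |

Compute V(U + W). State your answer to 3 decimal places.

1.148

E[U] = 1.15,  E[W] = -2.6,  E[UW] = -3.2
V(U) = 2.65 − (1.15)² = 1.3275;  V(W) = 7 − (-2.6)² = 0.24
Cov(U,W) = -3.2 − (1.15)(-2.6) = -0.21
V(U + W) = (1)²·1.3275 + (1)²·0.24 + 2·(1)·(1)·-0.21 = 1.1475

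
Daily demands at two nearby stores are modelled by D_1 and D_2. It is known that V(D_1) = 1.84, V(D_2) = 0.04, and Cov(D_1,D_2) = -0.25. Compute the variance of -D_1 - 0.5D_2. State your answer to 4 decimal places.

1.6000

V(-D_1 - 0.5D_2) = (-1)²·V(D_1) + (-0.5)²·V(D_2) + 2·(-1)·(-0.5)·Cov(D_1,D_2)
= 1·1.84 + 0.25·0.04 + 1·-0.25 = 1.6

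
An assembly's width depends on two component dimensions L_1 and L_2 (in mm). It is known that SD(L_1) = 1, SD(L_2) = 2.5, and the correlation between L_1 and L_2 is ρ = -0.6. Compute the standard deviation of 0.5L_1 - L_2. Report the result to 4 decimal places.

2.8284

Var(L_1) = (1)² = 1;  Var(L_2) = (2.5)² = 6.25
Cov(L_1,L_2) = ρ·SD(L_1)·SD(L_2) = -0.6·1·2.5 = -1.5
Var(0.5L_1 - L_2) = (0.5)²·Var(L_1) + (-1)²·Var(L_2) + 2·(0.5)·(-1)·Cov(L_1,L_2)
= 0.25·1 + 1·6.25 + -1·-1.5 = 8
SD(0.5L_1 - L_2) = √8 ≈ 2.8284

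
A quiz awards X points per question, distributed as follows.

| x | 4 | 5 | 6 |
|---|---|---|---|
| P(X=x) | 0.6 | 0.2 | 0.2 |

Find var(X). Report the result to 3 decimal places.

0.640

E[X] = (4)(0.6) + (5)(0.2) + (6)(0.2) = 4.6
E[X²] = (4)²(0.6) + (5)²(0.2) + (6)²(0.2) = 21.8
var(X) = E[X²] − (E[X])² = 21.8 − (4.6)² = 0.64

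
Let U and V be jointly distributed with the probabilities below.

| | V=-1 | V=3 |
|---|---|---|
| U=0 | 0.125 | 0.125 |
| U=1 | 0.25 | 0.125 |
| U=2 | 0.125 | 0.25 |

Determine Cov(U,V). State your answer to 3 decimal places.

0.250

E[U] = 1.125,  E[V] = 1
E[UV] = 1.375
Cov(U,V) = E[UV] − E[U]E[V] = 1.375 − (1.125)(1) = 0.25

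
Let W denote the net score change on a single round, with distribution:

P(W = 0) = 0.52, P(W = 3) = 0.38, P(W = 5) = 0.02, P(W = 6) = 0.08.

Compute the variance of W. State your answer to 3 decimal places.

3.842

E[W] = (0)(0.52) + (3)(0.38) + (5)(0.02) + (6)(0.08) = 1.72
E[W²] = (0)²(0.52) + (3)²(0.38) + (5)²(0.02) + (6)²(0.08) = 6.8
V(W) = E[W²] − (E[W])² = 6.8 − (1.72)² = 3.8416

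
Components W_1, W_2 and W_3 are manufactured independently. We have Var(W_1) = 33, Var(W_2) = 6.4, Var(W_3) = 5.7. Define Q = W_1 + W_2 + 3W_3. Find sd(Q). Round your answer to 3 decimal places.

9.524

By independence, Var(Q) = (1)²Var(W_1) + (1)²Var(W_2) + (3)²Var(W_3)
= (1)²·33 + (1)²·6.4 + (3)²·5.7 = 90.7
sd(Q) = √90.7 ≈ 9.524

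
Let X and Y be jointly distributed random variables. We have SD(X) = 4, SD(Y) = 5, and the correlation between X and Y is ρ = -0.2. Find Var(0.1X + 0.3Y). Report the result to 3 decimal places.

Var(X) = (4)² = 16;  Var(Y) = (5)² = 25
Cov(X,Y) = ρ·SD(X)·SD(Y) = -0.2·4·5 = -4
Var(0.1X + 0.3Y) = (0.1)²·Var(X) + (0.3)²·Var(Y) + 2·(0.1)·(0.3)·Cov(X,Y)
= 0.01·16 + 0.09·25 + 0.06·-4 = 2.17

2.170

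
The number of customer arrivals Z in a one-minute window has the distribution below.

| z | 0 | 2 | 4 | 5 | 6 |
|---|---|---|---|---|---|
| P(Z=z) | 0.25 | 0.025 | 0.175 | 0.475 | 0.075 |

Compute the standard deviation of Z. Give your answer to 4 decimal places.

E[Z] = (0)(0.25) + (2)(0.025) + (4)(0.175) + (5)(0.475) + (6)(0.075) = 3.575
E[Z²] = (0)²(0.25) + (2)²(0.025) + (4)²(0.175) + (5)²(0.475) + (6)²(0.075) = 17.475
var(Z) = E[Z²] − (E[Z])² = 17.475 − (3.575)² = 4.694375
sd(Z) = √4.694375 ≈ 2.1667

2.1667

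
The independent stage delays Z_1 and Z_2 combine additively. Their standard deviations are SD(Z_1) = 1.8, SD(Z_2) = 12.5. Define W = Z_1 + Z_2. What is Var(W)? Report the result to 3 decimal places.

159.490

Var(Z_1) = 3.24, Var(Z_2) = 156.25
By independence, Var(W) = (1)²Var(Z_1) + (1)²Var(Z_2)
= (1)²·3.24 + (1)²·156.25 = 159.49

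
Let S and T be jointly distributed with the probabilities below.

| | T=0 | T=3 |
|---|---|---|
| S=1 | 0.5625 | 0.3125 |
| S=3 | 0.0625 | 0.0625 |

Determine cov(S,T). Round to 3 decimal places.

0.094

E[S] = 1.25,  E[T] = 1.125
E[ST] = 1.5
cov(S,T) = E[ST] − E[S]E[T] = 1.5 − (1.25)(1.125) = 0.09375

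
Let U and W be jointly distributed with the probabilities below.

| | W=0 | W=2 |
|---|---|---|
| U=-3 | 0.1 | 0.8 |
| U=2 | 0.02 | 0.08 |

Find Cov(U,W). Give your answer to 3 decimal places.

-0.080

E[U] = -2.5,  E[W] = 1.76
E[UW] = -4.48
Cov(U,W) = E[UW] − E[U]E[W] = -4.48 − (-2.5)(1.76) = -0.08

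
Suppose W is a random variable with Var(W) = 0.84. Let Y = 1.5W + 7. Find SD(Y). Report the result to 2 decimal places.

Var(1.5W + 7) = (1.5)²·0.84 = 1.89
SD(Y) = √1.89 ≈ 1.37

1.37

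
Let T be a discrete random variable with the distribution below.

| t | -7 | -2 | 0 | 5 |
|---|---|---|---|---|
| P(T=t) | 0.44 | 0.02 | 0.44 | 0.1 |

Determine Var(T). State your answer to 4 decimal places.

E[T] = (-7)(0.44) + (-2)(0.02) + (0)(0.44) + (5)(0.1) = -2.62
E[T²] = (-7)²(0.44) + (-2)²(0.02) + (0)²(0.44) + (5)²(0.1) = 24.14
Var(T) = E[T²] − (E[T])² = 24.14 − (-2.62)² = 17.2756

17.2756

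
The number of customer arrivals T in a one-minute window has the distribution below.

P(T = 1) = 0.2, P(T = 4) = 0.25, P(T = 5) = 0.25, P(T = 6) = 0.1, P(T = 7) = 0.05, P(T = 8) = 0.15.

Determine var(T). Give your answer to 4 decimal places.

E[T] = (1)(0.2) + (4)(0.25) + (5)(0.25) + (6)(0.1) + (7)(0.05) + (8)(0.15) = 4.6
E[T²] = (1)²(0.2) + (4)²(0.25) + (5)²(0.25) + (6)²(0.1) + (7)²(0.05) + (8)²(0.15) = 26.1
var(T) = E[T²] − (E[T])² = 26.1 − (4.6)² = 4.94

4.9400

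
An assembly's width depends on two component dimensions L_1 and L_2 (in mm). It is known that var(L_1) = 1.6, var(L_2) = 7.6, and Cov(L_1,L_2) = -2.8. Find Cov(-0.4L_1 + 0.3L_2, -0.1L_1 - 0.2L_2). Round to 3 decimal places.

-0.532

Cov(-0.4L_1 + 0.3L_2, -0.1L_1 - 0.2L_2) = (-0.4)(-0.1)var(L_1) + (0.3)(-0.2)var(L_2) + [(-0.4)(-0.2) + (0.3)(-0.1)]Cov(L_1,L_2)
= 0.04·1.6 + -0.06·7.6 + 0.05·-2.8 = -0.532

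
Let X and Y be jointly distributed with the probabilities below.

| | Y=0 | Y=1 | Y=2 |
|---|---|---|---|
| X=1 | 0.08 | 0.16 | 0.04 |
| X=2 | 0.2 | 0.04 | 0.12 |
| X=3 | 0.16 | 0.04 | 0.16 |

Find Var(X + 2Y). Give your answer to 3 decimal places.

E[X] = 2.08,  E[Y] = 0.88,  E[XY] = 1.88
Var(X) = 4.96 − (2.08)² = 0.6336;  Var(Y) = 1.52 − (0.88)² = 0.7456
Cov(X,Y) = 1.88 − (2.08)(0.88) = 0.0496
Var(X + 2Y) = (1)²·0.6336 + (2)²·0.7456 + 2·(1)·(2)·0.0496 = 3.8144

3.814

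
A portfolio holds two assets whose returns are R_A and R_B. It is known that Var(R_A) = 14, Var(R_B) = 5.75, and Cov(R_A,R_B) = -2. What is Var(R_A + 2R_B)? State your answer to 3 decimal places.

Var(R_A + 2R_B) = (1)²·Var(R_A) + (2)²·Var(R_B) + 2·(1)·(2)·Cov(R_A,R_B)
= 1·14 + 4·5.75 + 4·-2 = 29

29.000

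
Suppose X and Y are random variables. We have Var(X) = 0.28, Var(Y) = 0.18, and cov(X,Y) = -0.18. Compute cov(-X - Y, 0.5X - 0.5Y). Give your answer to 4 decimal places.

cov(-X - Y, 0.5X - 0.5Y) = (-1)(0.5)Var(X) + (-1)(-0.5)Var(Y) + [(-1)(-0.5) + (-1)(0.5)]cov(X,Y)
= -0.5·0.28 + 0.5·0.18 + 0·-0.18 = -0.05

-0.0500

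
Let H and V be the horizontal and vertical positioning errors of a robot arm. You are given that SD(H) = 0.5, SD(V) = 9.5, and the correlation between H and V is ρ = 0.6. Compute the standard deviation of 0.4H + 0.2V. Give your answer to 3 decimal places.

Var(H) = (0.5)² = 0.25;  Var(V) = (9.5)² = 90.25
cov(H,V) = ρ·SD(H)·SD(V) = 0.6·0.5·9.5 = 2.85
Var(0.4H + 0.2V) = (0.4)²·Var(H) + (0.2)²·Var(V) + 2·(0.4)·(0.2)·cov(H,V)
= 0.16·0.25 + 0.04·90.25 + 0.16·2.85 = 4.106
SD(0.4H + 0.2V) = √4.106 ≈ 2.026

2.026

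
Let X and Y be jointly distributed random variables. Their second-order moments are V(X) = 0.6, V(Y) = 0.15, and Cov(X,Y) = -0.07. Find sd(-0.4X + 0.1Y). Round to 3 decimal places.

0.321

V(-0.4X + 0.1Y) = (-0.4)²·V(X) + (0.1)²·V(Y) + 2·(-0.4)·(0.1)·Cov(X,Y)
= 0.16·0.6 + 0.01·0.15 + -0.08·-0.07 = 0.1031
sd(-0.4X + 0.1Y) = √0.1031 ≈ 0.321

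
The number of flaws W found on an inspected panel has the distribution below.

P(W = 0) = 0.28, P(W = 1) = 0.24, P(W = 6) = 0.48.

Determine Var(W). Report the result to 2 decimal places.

E[W] = (0)(0.28) + (1)(0.24) + (6)(0.48) = 3.12
E[W²] = (0)²(0.28) + (1)²(0.24) + (6)²(0.48) = 17.52
Var(W) = E[W²] − (E[W])² = 17.52 − (3.12)² = 7.7856

7.79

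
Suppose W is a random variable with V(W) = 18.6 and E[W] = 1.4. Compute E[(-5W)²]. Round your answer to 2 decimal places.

E[-5W] = -5·1.4 = -7
V(-5W) = (-5)²·18.6 = 465
E[(-5W)²] = V((-5W)) + (E[(-5W)])² = 465 + (-7)² = 514

514.00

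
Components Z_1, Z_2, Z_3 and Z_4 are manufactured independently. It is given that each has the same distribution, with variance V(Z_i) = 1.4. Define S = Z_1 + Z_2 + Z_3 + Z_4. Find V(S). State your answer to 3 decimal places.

By independence, V(S) = (1)²V(Z_1) + (1)²V(Z_2) + (1)²V(Z_3) + (1)²V(Z_4)
= (1)²·1.4 + (1)²·1.4 + (1)²·1.4 + (1)²·1.4 = 5.6

5.600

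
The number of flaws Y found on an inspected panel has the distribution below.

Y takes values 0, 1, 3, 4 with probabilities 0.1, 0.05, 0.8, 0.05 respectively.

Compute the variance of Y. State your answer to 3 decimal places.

E[Y] = (0)(0.1) + (1)(0.05) + (3)(0.8) + (4)(0.05) = 2.65
E[Y²] = (0)²(0.1) + (1)²(0.05) + (3)²(0.8) + (4)²(0.05) = 8.05
Var(Y) = E[Y²] − (E[Y])² = 8.05 − (2.65)² = 1.0275

1.028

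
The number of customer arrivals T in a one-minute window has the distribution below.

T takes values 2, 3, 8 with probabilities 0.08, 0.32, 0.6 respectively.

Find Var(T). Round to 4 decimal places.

E[T] = (2)(0.08) + (3)(0.32) + (8)(0.6) = 5.92
E[T²] = (2)²(0.08) + (3)²(0.32) + (8)²(0.6) = 41.6
Var(T) = E[T²] − (E[T])² = 41.6 − (5.92)² = 6.5536

6.5536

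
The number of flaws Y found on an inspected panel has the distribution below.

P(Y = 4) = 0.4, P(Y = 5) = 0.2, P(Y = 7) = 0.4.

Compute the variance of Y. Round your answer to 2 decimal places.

E[Y] = (4)(0.4) + (5)(0.2) + (7)(0.4) = 5.4
E[Y²] = (4)²(0.4) + (5)²(0.2) + (7)²(0.4) = 31
Var(Y) = E[Y²] − (E[Y])² = 31 − (5.4)² = 1.84

1.84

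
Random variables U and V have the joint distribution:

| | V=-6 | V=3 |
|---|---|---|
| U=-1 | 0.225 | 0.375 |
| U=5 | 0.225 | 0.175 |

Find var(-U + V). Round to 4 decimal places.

33.5475

E[U] = 1.4,  E[V] = -1.05,  E[UV] = -3.9
var(U) = 10.6 − (1.4)² = 8.64;  var(V) = 21.15 − (-1.05)² = 20.0475
Cov(U,V) = -3.9 − (1.4)(-1.05) = -2.43
var(-U + V) = (-1)²·8.64 + (1)²·20.0475 + 2·(-1)·(1)·-2.43 = 33.5475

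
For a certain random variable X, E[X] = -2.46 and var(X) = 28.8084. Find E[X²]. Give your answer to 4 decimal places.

E[X²] = var(X) + (E[X])² = 28.8084 + (-2.46)² = 34.86

34.8600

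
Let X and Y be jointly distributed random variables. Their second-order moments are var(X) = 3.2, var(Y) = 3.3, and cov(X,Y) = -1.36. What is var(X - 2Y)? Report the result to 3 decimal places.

21.840

var(X - 2Y) = (1)²·var(X) + (-2)²·var(Y) + 2·(1)·(-2)·cov(X,Y)
= 1·3.2 + 4·3.3 + -4·-1.36 = 21.84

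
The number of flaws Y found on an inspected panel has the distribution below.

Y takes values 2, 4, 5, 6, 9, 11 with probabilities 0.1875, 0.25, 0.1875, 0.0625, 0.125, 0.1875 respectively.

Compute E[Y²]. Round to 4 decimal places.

E[Y²] = (2)²(0.1875) + (4)²(0.25) + (5)²(0.1875) + (6)²(0.0625) + (9)²(0.125) + (11)²(0.1875) = 44.5

44.5000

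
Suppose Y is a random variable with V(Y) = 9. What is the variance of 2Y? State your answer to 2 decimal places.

V(2Y) = (2)²·V(Y) = 4·9 = 36

36.00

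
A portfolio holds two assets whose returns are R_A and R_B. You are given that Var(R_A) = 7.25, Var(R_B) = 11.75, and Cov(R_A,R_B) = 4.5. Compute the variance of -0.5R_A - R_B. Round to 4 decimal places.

Var(-0.5R_A - R_B) = (-0.5)²·Var(R_A) + (-1)²·Var(R_B) + 2·(-0.5)·(-1)·Cov(R_A,R_B)
= 0.25·7.25 + 1·11.75 + 1·4.5 = 18.0625

18.0625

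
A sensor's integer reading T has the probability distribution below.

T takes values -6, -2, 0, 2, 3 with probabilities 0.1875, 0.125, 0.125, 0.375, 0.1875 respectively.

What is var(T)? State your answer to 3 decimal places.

10.434

E[T] = (-6)(0.1875) + (-2)(0.125) + (0)(0.125) + (2)(0.375) + (3)(0.1875) = -0.0625
E[T²] = (-6)²(0.1875) + (-2)²(0.125) + (0)²(0.125) + (2)²(0.375) + (3)²(0.1875) = 10.4375
var(T) = E[T²] − (E[T])² = 10.4375 − (-0.0625)² = 10.43359375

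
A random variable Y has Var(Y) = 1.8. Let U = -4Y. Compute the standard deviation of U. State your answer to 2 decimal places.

5.37

Var(-4Y) = (-4)²·1.8 = 28.8
SD(U) = √28.8 ≈ 5.37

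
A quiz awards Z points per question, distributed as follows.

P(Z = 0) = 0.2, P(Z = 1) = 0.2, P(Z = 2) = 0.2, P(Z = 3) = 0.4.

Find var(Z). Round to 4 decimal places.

1.3600

E[Z] = (0)(0.2) + (1)(0.2) + (2)(0.2) + (3)(0.4) = 1.8
E[Z²] = (0)²(0.2) + (1)²(0.2) + (2)²(0.2) + (3)²(0.4) = 4.6
var(Z) = E[Z²] − (E[Z])² = 4.6 − (1.8)² = 1.36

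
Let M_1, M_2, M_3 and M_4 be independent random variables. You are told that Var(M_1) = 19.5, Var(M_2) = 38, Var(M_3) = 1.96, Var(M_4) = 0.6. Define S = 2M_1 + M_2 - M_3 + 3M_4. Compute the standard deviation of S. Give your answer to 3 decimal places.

By independence, Var(S) = (2)²Var(M_1) + (1)²Var(M_2) + (-1)²Var(M_3) + (3)²Var(M_4)
= (2)²·19.5 + (1)²·38 + (-1)²·1.96 + (3)²·0.6 = 123.36
sd(S) = √123.36 ≈ 11.107

11.107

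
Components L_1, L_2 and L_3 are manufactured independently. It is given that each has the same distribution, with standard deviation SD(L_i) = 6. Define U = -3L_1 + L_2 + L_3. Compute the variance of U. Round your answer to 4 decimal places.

Var(L_i) = (6)² = 36
By independence, Var(U) = (-3)²Var(L_1) + (1)²Var(L_2) + (1)²Var(L_3)
= (-3)²·36 + (1)²·36 + (1)²·36 = 396

396.0000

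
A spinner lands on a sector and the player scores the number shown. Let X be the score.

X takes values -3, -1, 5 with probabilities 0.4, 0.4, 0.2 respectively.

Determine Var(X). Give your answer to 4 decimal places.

E[X] = (-3)(0.4) + (-1)(0.4) + (5)(0.2) = -0.6
E[X²] = (-3)²(0.4) + (-1)²(0.4) + (5)²(0.2) = 9
Var(X) = E[X²] − (E[X])² = 9 − (-0.6)² = 8.64

8.6400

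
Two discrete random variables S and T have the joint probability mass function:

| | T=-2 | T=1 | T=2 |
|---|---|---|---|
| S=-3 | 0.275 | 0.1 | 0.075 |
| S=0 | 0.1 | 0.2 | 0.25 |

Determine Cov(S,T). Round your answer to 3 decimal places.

E[S] = -1.35,  E[T] = 0.2
E[ST] = 0.9
Cov(S,T) = E[ST] − E[S]E[T] = 0.9 − (-1.35)(0.2) = 1.17

1.170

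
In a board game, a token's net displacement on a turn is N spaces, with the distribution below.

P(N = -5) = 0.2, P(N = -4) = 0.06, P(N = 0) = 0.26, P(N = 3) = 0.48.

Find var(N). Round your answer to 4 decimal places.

10.2400

E[N] = (-5)(0.2) + (-4)(0.06) + (0)(0.26) + (3)(0.48) = 0.2
E[N²] = (-5)²(0.2) + (-4)²(0.06) + (0)²(0.26) + (3)²(0.48) = 10.28
var(N) = E[N²] − (E[N])² = 10.28 − (0.2)² = 10.24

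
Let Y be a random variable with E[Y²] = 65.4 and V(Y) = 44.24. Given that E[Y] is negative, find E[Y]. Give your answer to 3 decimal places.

-4.600

(E[Y])² = E[Y²] − V(Y) = 65.4 − 44.24 = 21.16
E[Y] = −√21.16 = -4.6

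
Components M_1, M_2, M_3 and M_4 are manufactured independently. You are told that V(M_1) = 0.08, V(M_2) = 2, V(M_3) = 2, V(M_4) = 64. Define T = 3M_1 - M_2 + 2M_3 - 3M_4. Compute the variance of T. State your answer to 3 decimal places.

By independence, V(T) = (3)²V(M_1) + (-1)²V(M_2) + (2)²V(M_3) + (-3)²V(M_4)
= (3)²·0.08 + (-1)²·2 + (2)²·2 + (-3)²·64 = 586.72

586.720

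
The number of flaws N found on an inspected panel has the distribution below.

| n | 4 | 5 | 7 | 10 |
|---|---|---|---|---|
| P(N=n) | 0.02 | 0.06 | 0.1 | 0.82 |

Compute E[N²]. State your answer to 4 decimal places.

E[N²] = (4)²(0.02) + (5)²(0.06) + (7)²(0.1) + (10)²(0.82) = 88.72

88.7200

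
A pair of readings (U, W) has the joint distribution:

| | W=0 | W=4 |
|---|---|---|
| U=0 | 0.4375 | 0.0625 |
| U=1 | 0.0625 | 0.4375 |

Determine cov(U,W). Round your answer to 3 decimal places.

E[U] = 0.5,  E[W] = 2
E[UW] = 1.75
cov(U,W) = E[UW] − E[U]E[W] = 1.75 − (0.5)(2) = 0.75

0.750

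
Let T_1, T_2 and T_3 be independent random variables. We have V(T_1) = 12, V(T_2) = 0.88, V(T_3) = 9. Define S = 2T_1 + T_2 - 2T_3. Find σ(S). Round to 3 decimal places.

9.213

By independence, V(S) = (2)²V(T_1) + (1)²V(T_2) + (-2)²V(T_3)
= (2)²·12 + (1)²·0.88 + (-2)²·9 = 84.88
σ(S) = √84.88 ≈ 9.213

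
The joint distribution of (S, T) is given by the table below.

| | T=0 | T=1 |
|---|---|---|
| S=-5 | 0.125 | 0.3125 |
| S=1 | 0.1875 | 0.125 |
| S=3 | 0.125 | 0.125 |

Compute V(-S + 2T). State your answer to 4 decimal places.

14.9375

E[S] = -1.125,  E[T] = 0.5625,  E[ST] = -1.0625
V(S) = 13.5 − (-1.125)² = 12.234375;  V(T) = 0.5625 − (0.5625)² = 0.24609375
Cov(S,T) = -1.0625 − (-1.125)(0.5625) = -0.4296875
V(-S + 2T) = (-1)²·12.234375 + (2)²·0.24609375 + 2·(-1)·(2)·-0.4296875 = 14.9375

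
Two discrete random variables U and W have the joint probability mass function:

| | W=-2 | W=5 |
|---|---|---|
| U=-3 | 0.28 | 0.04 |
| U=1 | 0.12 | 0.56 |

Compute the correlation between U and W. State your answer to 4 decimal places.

0.6651

E[U] = -0.28,  E[W] = 2.2
E[UW] = 3.64
Cov(U,W) = E[UW] − E[U]E[W] = 3.64 − (-0.28)(2.2) = 4.256
Var(U) = 3.4816,  Var(W) = 11.76
ρ = 4.256 / √(3.4816·11.76) ≈ 0.6651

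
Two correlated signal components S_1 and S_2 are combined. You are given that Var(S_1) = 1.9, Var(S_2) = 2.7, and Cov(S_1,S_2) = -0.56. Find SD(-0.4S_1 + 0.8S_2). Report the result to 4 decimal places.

1.5461

Var(-0.4S_1 + 0.8S_2) = (-0.4)²·Var(S_1) + (0.8)²·Var(S_2) + 2·(-0.4)·(0.8)·Cov(S_1,S_2)
= 0.16·1.9 + 0.64·2.7 + -0.64·-0.56 = 2.3904
SD(-0.4S_1 + 0.8S_2) = √2.3904 ≈ 1.5461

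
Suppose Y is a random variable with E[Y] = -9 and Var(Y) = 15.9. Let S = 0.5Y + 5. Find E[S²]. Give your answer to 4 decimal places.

E[0.5Y + 5] = 0.5·-9 + 5 = 0.5
Var(0.5Y + 5) = (0.5)²·15.9 = 3.975
E[S²] = Var(S) + (E[S])² = 3.975 + (0.5)² = 4.225

4.2250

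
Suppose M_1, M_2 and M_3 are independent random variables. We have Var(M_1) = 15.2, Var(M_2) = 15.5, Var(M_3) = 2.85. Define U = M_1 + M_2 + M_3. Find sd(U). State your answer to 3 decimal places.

5.792

By independence, Var(U) = (1)²Var(M_1) + (1)²Var(M_2) + (1)²Var(M_3)
= (1)²·15.2 + (1)²·15.5 + (1)²·2.85 = 33.55
sd(U) = √33.55 ≈ 5.792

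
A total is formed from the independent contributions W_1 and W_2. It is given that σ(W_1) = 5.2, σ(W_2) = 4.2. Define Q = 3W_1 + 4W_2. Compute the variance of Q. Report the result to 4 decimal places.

525.6000

Var(W_1) = 27.04, Var(W_2) = 17.64
By independence, Var(Q) = (3)²Var(W_1) + (4)²Var(W_2)
= (3)²·27.04 + (4)²·17.64 = 525.6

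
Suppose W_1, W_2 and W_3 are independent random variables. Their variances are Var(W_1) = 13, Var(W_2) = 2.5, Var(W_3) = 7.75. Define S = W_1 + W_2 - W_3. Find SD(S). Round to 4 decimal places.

By independence, Var(S) = (1)²Var(W_1) + (1)²Var(W_2) + (-1)²Var(W_3)
= (1)²·13 + (1)²·2.5 + (-1)²·7.75 = 23.25
SD(S) = √23.25 ≈ 4.8218

4.8218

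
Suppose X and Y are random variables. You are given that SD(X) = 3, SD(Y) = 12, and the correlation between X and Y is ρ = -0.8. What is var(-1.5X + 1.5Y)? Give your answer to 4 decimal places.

473.8500

var(X) = (3)² = 9;  var(Y) = (12)² = 144
Cov(X,Y) = ρ·SD(X)·SD(Y) = -0.8·3·12 = -28.8
var(-1.5X + 1.5Y) = (-1.5)²·var(X) + (1.5)²·var(Y) + 2·(-1.5)·(1.5)·Cov(X,Y)
= 2.25·9 + 2.25·144 + -4.5·-28.8 = 473.85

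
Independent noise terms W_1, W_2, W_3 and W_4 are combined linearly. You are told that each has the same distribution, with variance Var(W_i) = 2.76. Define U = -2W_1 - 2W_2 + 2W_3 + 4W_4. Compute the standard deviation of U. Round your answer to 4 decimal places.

8.7909

By independence, Var(U) = (-2)²Var(W_1) + (-2)²Var(W_2) + (2)²Var(W_3) + (4)²Var(W_4)
= (-2)²·2.76 + (-2)²·2.76 + (2)²·2.76 + (4)²·2.76 = 77.28
SD(U) = √77.28 ≈ 8.7909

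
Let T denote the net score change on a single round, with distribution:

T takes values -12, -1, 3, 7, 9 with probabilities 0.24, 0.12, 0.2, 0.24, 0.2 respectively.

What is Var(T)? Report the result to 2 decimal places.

63.27

E[T] = (-12)(0.24) + (-1)(0.12) + (3)(0.2) + (7)(0.24) + (9)(0.2) = 1.08
E[T²] = (-12)²(0.24) + (-1)²(0.12) + (3)²(0.2) + (7)²(0.24) + (9)²(0.2) = 64.44
Var(T) = E[T²] − (E[T])² = 64.44 − (1.08)² = 63.2736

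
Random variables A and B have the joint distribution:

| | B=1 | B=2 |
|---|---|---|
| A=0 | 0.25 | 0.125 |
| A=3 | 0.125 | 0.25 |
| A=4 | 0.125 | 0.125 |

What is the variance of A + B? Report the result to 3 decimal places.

3.484

E[A] = 2.125,  E[B] = 1.5,  E[AB] = 3.375
var(A) = 7.375 − (2.125)² = 2.859375;  var(B) = 2.5 − (1.5)² = 0.25
cov(A,B) = 3.375 − (2.125)(1.5) = 0.1875
var(A + B) = (1)²·2.859375 + (1)²·0.25 + 2·(1)·(1)·0.1875 = 3.484375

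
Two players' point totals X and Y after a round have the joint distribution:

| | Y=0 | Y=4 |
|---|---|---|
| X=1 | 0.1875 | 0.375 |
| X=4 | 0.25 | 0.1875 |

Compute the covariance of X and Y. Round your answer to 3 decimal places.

-0.703

E[X] = 2.3125,  E[Y] = 2.25
E[XY] = 4.5
cov(X,Y) = E[XY] − E[X]E[Y] = 4.5 − (2.3125)(2.25) = -0.703125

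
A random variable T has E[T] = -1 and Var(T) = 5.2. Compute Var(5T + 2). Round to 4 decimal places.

130.0000

Var(5T + 2) = (5)²·Var(T) = 25·5.2 = 130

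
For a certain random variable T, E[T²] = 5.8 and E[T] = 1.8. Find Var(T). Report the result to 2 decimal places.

2.56

Var(T) = 5.8 − (1.8)² = 2.56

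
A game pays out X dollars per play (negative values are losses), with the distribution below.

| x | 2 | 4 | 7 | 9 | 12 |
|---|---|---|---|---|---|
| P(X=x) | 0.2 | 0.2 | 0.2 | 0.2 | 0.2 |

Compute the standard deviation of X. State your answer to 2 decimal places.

E[X] = (2)(0.2) + (4)(0.2) + (7)(0.2) + (9)(0.2) + (12)(0.2) = 6.8
E[X²] = (2)²(0.2) + (4)²(0.2) + (7)²(0.2) + (9)²(0.2) + (12)²(0.2) = 58.8
Var(X) = E[X²] − (E[X])² = 58.8 − (6.8)² = 12.56
sd(X) = √12.56 ≈ 3.54

3.54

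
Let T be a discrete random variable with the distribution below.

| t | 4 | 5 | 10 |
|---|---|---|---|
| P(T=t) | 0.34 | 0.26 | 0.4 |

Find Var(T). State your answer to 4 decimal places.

7.5844

E[T] = (4)(0.34) + (5)(0.26) + (10)(0.4) = 6.66
E[T²] = (4)²(0.34) + (5)²(0.26) + (10)²(0.4) = 51.94
Var(T) = E[T²] − (E[T])² = 51.94 − (6.66)² = 7.5844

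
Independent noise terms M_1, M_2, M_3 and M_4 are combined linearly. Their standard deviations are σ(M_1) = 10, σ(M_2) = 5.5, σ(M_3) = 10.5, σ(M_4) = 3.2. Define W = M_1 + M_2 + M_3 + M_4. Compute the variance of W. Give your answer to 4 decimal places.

V(M_1) = 100, V(M_2) = 30.25, V(M_3) = 110.25, V(M_4) = 10.24
By independence, V(W) = (1)²V(M_1) + (1)²V(M_2) + (1)²V(M_3) + (1)²V(M_4)
= (1)²·100 + (1)²·30.25 + (1)²·110.25 + (1)²·10.24 = 250.74

250.7400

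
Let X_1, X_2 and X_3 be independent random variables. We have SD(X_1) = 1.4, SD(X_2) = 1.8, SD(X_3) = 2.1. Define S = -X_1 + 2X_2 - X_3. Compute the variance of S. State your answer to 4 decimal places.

19.3300

V(X_1) = 1.96, V(X_2) = 3.24, V(X_3) = 4.41
By independence, V(S) = (-1)²V(X_1) + (2)²V(X_2) + (-1)²V(X_3)
= (-1)²·1.96 + (2)²·3.24 + (-1)²·4.41 = 19.33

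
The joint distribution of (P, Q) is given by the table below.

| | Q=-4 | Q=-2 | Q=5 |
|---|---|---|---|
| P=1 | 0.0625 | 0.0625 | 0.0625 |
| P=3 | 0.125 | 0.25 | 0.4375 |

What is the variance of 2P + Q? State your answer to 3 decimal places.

20.109

E[P] = 2.625,  E[Q] = 1.125,  E[PQ] = 3.5
Var(P) = 7.5 − (2.625)² = 0.609375;  Var(Q) = 16.75 − (1.125)² = 15.484375
cov(P,Q) = 3.5 − (2.625)(1.125) = 0.546875
Var(2P + Q) = (2)²·0.609375 + (1)²·15.484375 + 2·(2)·(1)·0.546875 = 20.109375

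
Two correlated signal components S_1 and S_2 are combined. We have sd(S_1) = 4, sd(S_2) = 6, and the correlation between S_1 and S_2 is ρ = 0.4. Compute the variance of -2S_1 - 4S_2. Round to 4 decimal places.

Var(S_1) = (4)² = 16;  Var(S_2) = (6)² = 36
Cov(S_1,S_2) = ρ·sd(S_1)·sd(S_2) = 0.4·4·6 = 9.6
Var(-2S_1 - 4S_2) = (-2)²·Var(S_1) + (-4)²·Var(S_2) + 2·(-2)·(-4)·Cov(S_1,S_2)
= 4·16 + 16·36 + 16·9.6 = 793.6

793.6000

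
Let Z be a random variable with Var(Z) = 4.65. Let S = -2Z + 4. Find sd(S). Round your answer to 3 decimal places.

Var(-2Z + 4) = (-2)²·4.65 = 18.6
sd(S) = √18.6 ≈ 4.313

4.313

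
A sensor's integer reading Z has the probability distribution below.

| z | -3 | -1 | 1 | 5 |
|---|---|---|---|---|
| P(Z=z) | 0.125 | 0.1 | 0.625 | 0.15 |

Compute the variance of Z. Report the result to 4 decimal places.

E[Z] = (-3)(0.125) + (-1)(0.1) + (1)(0.625) + (5)(0.15) = 0.9
E[Z²] = (-3)²(0.125) + (-1)²(0.1) + (1)²(0.625) + (5)²(0.15) = 5.6
V(Z) = E[Z²] − (E[Z])² = 5.6 − (0.9)² = 4.79

4.7900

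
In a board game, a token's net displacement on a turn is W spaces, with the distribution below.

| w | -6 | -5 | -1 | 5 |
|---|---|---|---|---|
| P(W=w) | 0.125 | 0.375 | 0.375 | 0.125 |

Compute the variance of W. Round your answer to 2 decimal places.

E[W] = (-6)(0.125) + (-5)(0.375) + (-1)(0.375) + (5)(0.125) = -2.375
E[W²] = (-6)²(0.125) + (-5)²(0.375) + (-1)²(0.375) + (5)²(0.125) = 17.375
var(W) = E[W²] − (E[W])² = 17.375 − (-2.375)² = 11.734375

11.73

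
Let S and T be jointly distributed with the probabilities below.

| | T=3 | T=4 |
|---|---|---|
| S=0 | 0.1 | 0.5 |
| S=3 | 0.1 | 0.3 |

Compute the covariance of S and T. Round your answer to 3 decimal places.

-0.060

E[S] = 1.2,  E[T] = 3.8
E[ST] = 4.5
Cov(S,T) = E[ST] − E[S]E[T] = 4.5 − (1.2)(3.8) = -0.06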